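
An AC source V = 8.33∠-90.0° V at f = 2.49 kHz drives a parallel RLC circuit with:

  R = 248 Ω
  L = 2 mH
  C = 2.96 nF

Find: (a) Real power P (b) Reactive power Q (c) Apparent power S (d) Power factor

Step 1 — Angular frequency: ω = 2π·f = 2π·2490 = 1.565e+04 rad/s.
Step 2 — Component impedances:
  R: Z = R = 248 Ω
  L: Z = jωL = j·1.565e+04·0.002 = 0 + j31.29 Ω
  C: Z = 1/(jωC) = -j/(ω·C) = 0 - j2.159e+04 Ω
Step 3 — Parallel combination: 1/Z_total = 1/R + 1/L + 1/C; Z_total = 3.897 + j30.84 Ω = 31.09∠82.8° Ω.
Step 4 — Source phasor: V = 8.33∠-90.0° V = 0 - j8.33 V.
Step 5 — Current: I = V / Z = -0.2658 - j0.03359 A = 0.2679∠-172.8° A.
Step 6 — Complex power: S = V·I* = 0.2798 + j2.214 VA.
Step 7 — Real power: P = Re(S) = 0.2798 W.
Step 8 — Reactive power: Q = Im(S) = 2.214 VAR.
Step 9 — Apparent power: |S| = 2.232 VA.
Step 10 — Power factor: PF = P/|S| = 0.1254 (lagging).

(a) P = 0.2798 W  (b) Q = 2.214 VAR  (c) S = 2.232 VA  (d) PF = 0.1254 (lagging)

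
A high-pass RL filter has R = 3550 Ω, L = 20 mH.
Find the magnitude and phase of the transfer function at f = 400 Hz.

Step 1 — Angular frequency: ω = 2π·400 = 2513 rad/s.
Step 2 — Transfer function: H(jω) = jωL/(R + jωL).
Step 3 — Numerator jωL = j·50.27; denominator R + jωL = 3550 + j50.27.
Step 4 — H = 0.0002004 + j0.01416.
Step 5 — Magnitude: |H| = 0.01416 (-37.0 dB); phase: φ = 89.2°.

|H| = 0.01416 (-37.0 dB), φ = 89.2°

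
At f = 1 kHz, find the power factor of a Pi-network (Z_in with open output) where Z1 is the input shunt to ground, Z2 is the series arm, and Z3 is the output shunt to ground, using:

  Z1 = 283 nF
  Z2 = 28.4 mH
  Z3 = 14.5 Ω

Step 1 — Angular frequency: ω = 2π·f = 2π·1000 = 6283 rad/s.
Step 2 — Component impedances:
  Z1: Z = 1/(jωC) = -j/(ω·C) = 0 - j562.4 Ω
  Z2: Z = jωL = j·6283·0.0284 = 0 + j178.4 Ω
  Z3: Z = R = 14.5 Ω
Step 3 — With open output, the series arm Z2 and the output shunt Z3 appear in series to ground: Z2 + Z3 = 14.5 + j178.4 Ω.
Step 4 — Parallel with input shunt Z1: Z_in = Z1 || (Z2 + Z3) = 31.07 + j260.2 Ω = 262.1∠83.2° Ω.
Step 5 — Power factor: PF = cos(φ) = Re(Z)/|Z| = 31.07/262.1 = 0.1185.
Step 6 — Type: Im(Z) = 260.2 ⇒ lagging (phase φ = 83.2°).

PF = 0.1185 (lagging, φ = 83.2°)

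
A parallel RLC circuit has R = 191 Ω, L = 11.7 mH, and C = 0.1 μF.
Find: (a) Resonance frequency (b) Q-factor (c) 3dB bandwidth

Step 1 — Resonance: ω₀ = 1/√(LC) = 1/√(0.0117·1e-07) = 2.924e+04 rad/s.
Step 2 — f₀ = ω₀/(2π) = 4653 Hz.
Step 3 — Parallel Q: Q = R/(ω₀L) = 191/(2.924e+04·0.0117) = 0.5584.
Step 4 — Bandwidth: Δω = ω₀/Q = 5.236e+04 rad/s; BW = Δω/(2π) = 8333 Hz.

(a) f₀ = 4653 Hz  (b) Q = 0.5584  (c) BW = 8333 Hz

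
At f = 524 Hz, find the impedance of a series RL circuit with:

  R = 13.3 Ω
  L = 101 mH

Step 1 — Angular frequency: ω = 2π·f = 2π·524 = 3292 rad/s.
Step 2 — Component impedances:
  R: Z = R = 13.3 Ω
  L: Z = jωL = j·3292·0.101 = 0 + j332.5 Ω
Step 3 — Series combination: Z_total = R + L = 13.3 + j332.5 Ω = 332.8∠87.7° Ω.

Z = 13.3 + j332.5 Ω = 332.8∠87.7° Ω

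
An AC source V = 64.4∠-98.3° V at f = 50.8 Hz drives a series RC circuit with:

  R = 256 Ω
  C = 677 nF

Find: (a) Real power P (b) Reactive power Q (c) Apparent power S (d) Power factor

Step 1 — Angular frequency: ω = 2π·f = 2π·50.8 = 319.2 rad/s.
Step 2 — Component impedances:
  R: Z = R = 256 Ω
  C: Z = 1/(jωC) = -j/(ω·C) = 0 - j4628 Ω
Step 3 — Series combination: Z_total = R + C = 256 - j4628 Ω = 4635∠-86.8° Ω.
Step 4 — Source phasor: V = 64.4∠-98.3° V = -9.297 - j63.73 V.
Step 5 — Current: I = V / Z = 0.01362 - j0.002762 A = 0.01389∠-11.5° A.
Step 6 — Complex power: S = V·I* = 0.04943 - j0.8935 VA.
Step 7 — Real power: P = Re(S) = 0.04943 W.
Step 8 — Reactive power: Q = Im(S) = -0.8935 VAR.
Step 9 — Apparent power: |S| = 0.8948 VA.
Step 10 — Power factor: PF = P/|S| = 0.05523 (leading).

(a) P = 0.04943 W  (b) Q = -0.8935 VAR  (c) S = 0.8948 VA  (d) PF = 0.05523 (leading)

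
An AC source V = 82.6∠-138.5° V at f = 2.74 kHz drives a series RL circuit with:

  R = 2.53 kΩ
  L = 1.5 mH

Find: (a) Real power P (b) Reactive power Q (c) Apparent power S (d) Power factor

Step 1 — Angular frequency: ω = 2π·f = 2π·2740 = 1.722e+04 rad/s.
Step 2 — Component impedances:
  R: Z = R = 2530 Ω
  L: Z = jωL = j·1.722e+04·0.0015 = 0 + j25.82 Ω
Step 3 — Series combination: Z_total = R + L = 2530 + j25.82 Ω = 2530∠0.6° Ω.
Step 4 — Source phasor: V = 82.6∠-138.5° V = -61.86 - j54.73 V.
Step 5 — Current: I = V / Z = -0.02467 - j0.02138 A = 0.03265∠-139.1° A.
Step 6 — Complex power: S = V·I* = 2.696 + j0.02752 VA.
Step 7 — Real power: P = Re(S) = 2.696 W.
Step 8 — Reactive power: Q = Im(S) = 0.02752 VAR.
Step 9 — Apparent power: |S| = 2.697 VA.
Step 10 — Power factor: PF = P/|S| = 0.9999 (lagging).

(a) P = 2.696 W  (b) Q = 0.02752 VAR  (c) S = 2.697 VA  (d) PF = 0.9999 (lagging)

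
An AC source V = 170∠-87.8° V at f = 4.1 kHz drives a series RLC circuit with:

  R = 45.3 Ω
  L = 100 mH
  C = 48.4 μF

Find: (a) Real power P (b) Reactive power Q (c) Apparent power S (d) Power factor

Step 1 — Angular frequency: ω = 2π·f = 2π·4100 = 2.576e+04 rad/s.
Step 2 — Component impedances:
  R: Z = R = 45.3 Ω
  L: Z = jωL = j·2.576e+04·0.1 = 0 + j2576 Ω
  C: Z = 1/(jωC) = -j/(ω·C) = 0 - j0.802 Ω
Step 3 — Series combination: Z_total = R + L + C = 45.3 + j2575 Ω = 2576∠89.0° Ω.
Step 4 — Source phasor: V = 170∠-87.8° V = 6.526 - j169.9 V.
Step 5 — Current: I = V / Z = -0.0659 - j0.003693 A = 0.066∠-176.8° A.
Step 6 — Complex power: S = V·I* = 0.1973 + j11.22 VA.
Step 7 — Real power: P = Re(S) = 0.1973 W.
Step 8 — Reactive power: Q = Im(S) = 11.22 VAR.
Step 9 — Apparent power: |S| = 11.22 VA.
Step 10 — Power factor: PF = P/|S| = 0.01759 (lagging).

(a) P = 0.1973 W  (b) Q = 11.22 VAR  (c) S = 11.22 VA  (d) PF = 0.01759 (lagging)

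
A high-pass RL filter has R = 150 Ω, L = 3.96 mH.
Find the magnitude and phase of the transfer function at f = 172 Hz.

Step 1 — Angular frequency: ω = 2π·172 = 1081 rad/s.
Step 2 — Transfer function: H(jω) = jωL/(R + jωL).
Step 3 — Numerator jωL = j·4.28; denominator R + jωL = 150 + j4.28.
Step 4 — H = 0.0008133 + j0.02851.
Step 5 — Magnitude: |H| = 0.02852 (-30.9 dB); phase: φ = 88.4°.

|H| = 0.02852 (-30.9 dB), φ = 88.4°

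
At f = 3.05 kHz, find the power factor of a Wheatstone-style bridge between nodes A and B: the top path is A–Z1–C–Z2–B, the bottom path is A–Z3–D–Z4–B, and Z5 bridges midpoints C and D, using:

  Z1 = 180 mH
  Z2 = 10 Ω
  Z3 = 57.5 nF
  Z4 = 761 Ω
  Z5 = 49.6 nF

Step 1 — Angular frequency: ω = 2π·f = 2π·3050 = 1.916e+04 rad/s.
Step 2 — Component impedances:
  Z1: Z = jωL = j·1.916e+04·0.18 = 0 + j3449 Ω
  Z2: Z = R = 10 Ω
  Z3: Z = 1/(jωC) = -j/(ω·C) = 0 - j907.5 Ω
  Z4: Z = R = 761 Ω
  Z5: Z = 1/(jωC) = -j/(ω·C) = 0 - j1052 Ω
Step 3 — Bridge requires nodal analysis (the Z5 bridge couples midpoints C and D, so the two paths cannot be reduced to a simple series/parallel combination). Setting node B to ground and injecting 1 A at node A, the 3-node admittance system at A, C, D solves to V_A = Z_AB = 1186 - j1737 Ω = 2103∠-55.7° Ω.
Step 4 — Power factor: PF = cos(φ) = Re(Z)/|Z| = 1185.7/2102.8 = 0.5639.
Step 5 — Type: Im(Z) = -1737 ⇒ leading (phase φ = -55.7°).

PF = 0.5639 (leading, φ = -55.7°)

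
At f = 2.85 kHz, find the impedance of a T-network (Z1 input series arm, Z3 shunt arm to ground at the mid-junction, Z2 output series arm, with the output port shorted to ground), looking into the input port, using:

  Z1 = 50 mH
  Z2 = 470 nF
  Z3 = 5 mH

Step 1 — Angular frequency: ω = 2π·f = 2π·2850 = 1.791e+04 rad/s.
Step 2 — Component impedances:
  Z1: Z = jωL = j·1.791e+04·0.05 = 0 + j895.4 Ω
  Z2: Z = 1/(jωC) = -j/(ω·C) = 0 - j118.8 Ω
  Z3: Z = jωL = j·1.791e+04·0.005 = 0 + j89.54 Ω
Step 3 — With the output port shorted to ground, the output series arm Z2 runs from the junction to ground; the shunt arm Z3 also runs from the junction to ground. They appear in parallel: Z3 || Z2 = 0 + j363.3 Ω.
Step 4 — Series with input arm Z1: Z_in = Z1 + (Z3 || Z2) = 0 + j1259 Ω = 1259∠90.0° Ω.

Z = 0 + j1259 Ω = 1259∠90.0° Ω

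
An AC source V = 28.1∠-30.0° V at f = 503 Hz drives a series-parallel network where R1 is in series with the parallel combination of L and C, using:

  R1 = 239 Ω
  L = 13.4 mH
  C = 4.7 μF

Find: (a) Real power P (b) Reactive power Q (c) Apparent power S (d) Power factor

Step 1 — Angular frequency: ω = 2π·f = 2π·503 = 3160 rad/s.
Step 2 — Component impedances:
  R1: Z = R = 239 Ω
  L: Z = jωL = j·3160·0.0134 = 0 + j42.35 Ω
  C: Z = 1/(jωC) = -j/(ω·C) = 0 - j67.32 Ω
Step 3 — Parallel branch: L || C = 1/(1/L + 1/C) = 0 + j114.2 Ω.
Step 4 — Series with R1: Z_total = R1 + (L || C) = 239 + j114.2 Ω = 264.9∠25.5° Ω.
Step 5 — Source phasor: V = 28.1∠-30.0° V = 24.34 - j14.05 V.
Step 6 — Current: I = V / Z = 0.06004 - j0.08747 A = 0.1061∠-55.5° A.
Step 7 — Complex power: S = V·I* = 2.69 + j1.285 VA.
Step 8 — Real power: P = Re(S) = 2.69 W.
Step 9 — Reactive power: Q = Im(S) = 1.285 VAR.
Step 10 — Apparent power: |S| = 2.981 VA.
Step 11 — Power factor: PF = P/|S| = 0.9023 (lagging).

(a) P = 2.69 W  (b) Q = 1.285 VAR  (c) S = 2.981 VA  (d) PF = 0.9023 (lagging)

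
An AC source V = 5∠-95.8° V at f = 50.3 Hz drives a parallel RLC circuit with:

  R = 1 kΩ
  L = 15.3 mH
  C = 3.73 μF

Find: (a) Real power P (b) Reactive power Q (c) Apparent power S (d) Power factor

Step 1 — Angular frequency: ω = 2π·f = 2π·50.3 = 316 rad/s.
Step 2 — Component impedances:
  R: Z = R = 1000 Ω
  L: Z = jωL = j·316·0.0153 = 0 + j4.835 Ω
  C: Z = 1/(jωC) = -j/(ω·C) = 0 - j848.3 Ω
Step 3 — Parallel combination: 1/Z_total = 1/R + 1/L + 1/C; Z_total = 0.02365 + j4.863 Ω = 4.863∠89.7° Ω.
Step 4 — Source phasor: V = 5∠-95.8° V = -0.5053 - j4.974 V.
Step 5 — Current: I = V / Z = -1.023 + j0.09892 A = 1.028∠174.5° A.
Step 6 — Complex power: S = V·I* = 0.025 + j5.141 VA.
Step 7 — Real power: P = Re(S) = 0.025 W.
Step 8 — Reactive power: Q = Im(S) = 5.141 VAR.
Step 9 — Apparent power: |S| = 5.141 VA.
Step 10 — Power factor: PF = P/|S| = 0.004863 (lagging).

(a) P = 0.025 W  (b) Q = 5.141 VAR  (c) S = 5.141 VA  (d) PF = 0.004863 (lagging)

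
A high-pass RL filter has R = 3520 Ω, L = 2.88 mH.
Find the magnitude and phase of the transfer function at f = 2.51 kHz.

Step 1 — Angular frequency: ω = 2π·2510 = 1.577e+04 rad/s.
Step 2 — Transfer function: H(jω) = jωL/(R + jωL).
Step 3 — Numerator jωL = j·45.42; denominator R + jωL = 3520 + j45.42.
Step 4 — H = 0.0001665 + j0.0129.
Step 5 — Magnitude: |H| = 0.0129 (-37.8 dB); phase: φ = 89.3°.

|H| = 0.0129 (-37.8 dB), φ = 89.3°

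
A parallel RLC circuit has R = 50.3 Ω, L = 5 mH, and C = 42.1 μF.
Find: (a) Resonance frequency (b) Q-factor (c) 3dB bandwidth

Step 1 — Resonance: ω₀ = 1/√(LC) = 1/√(0.005·4.21e-05) = 2180 rad/s.
Step 2 — f₀ = ω₀/(2π) = 346.9 Hz.
Step 3 — Parallel Q: Q = R/(ω₀L) = 50.3/(2180·0.005) = 4.616.
Step 4 — Bandwidth: Δω = ω₀/Q = 472.2 rad/s; BW = Δω/(2π) = 75.16 Hz.

(a) f₀ = 346.9 Hz  (b) Q = 4.616  (c) BW = 75.16 Hz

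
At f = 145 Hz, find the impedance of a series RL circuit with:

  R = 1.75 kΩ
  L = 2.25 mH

Step 1 — Angular frequency: ω = 2π·f = 2π·145 = 911.1 rad/s.
Step 2 — Component impedances:
  R: Z = R = 1750 Ω
  L: Z = jωL = j·911.1·0.00225 = 0 + j2.05 Ω
Step 3 — Series combination: Z_total = R + L = 1750 + j2.05 Ω = 1750∠0.1° Ω.

Z = 1750 + j2.05 Ω = 1750∠0.1° Ω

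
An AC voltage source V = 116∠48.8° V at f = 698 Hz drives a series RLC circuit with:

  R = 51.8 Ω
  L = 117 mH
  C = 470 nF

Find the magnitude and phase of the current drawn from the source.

Step 1 — Angular frequency: ω = 2π·f = 2π·698 = 4386 rad/s.
Step 2 — Component impedances:
  R: Z = R = 51.8 Ω
  L: Z = jωL = j·4386·0.117 = 0 + j513.1 Ω
  C: Z = 1/(jωC) = -j/(ω·C) = 0 - j485.1 Ω
Step 3 — Series combination: Z_total = R + L + C = 51.8 + j27.98 Ω = 58.88∠28.4° Ω.
Step 4 — Source phasor: V = 116∠48.8° V = 76.41 + j87.28 V.
Step 5 — Ohm's law: I = V / Z_total = (76.41 + j87.28) / (51.8 + j27.98) = 1.846 + j0.6875 A.
Step 6 — Convert to polar: |I| = 1.97 A, ∠I = 20.4°.

I = 1.97∠20.4° A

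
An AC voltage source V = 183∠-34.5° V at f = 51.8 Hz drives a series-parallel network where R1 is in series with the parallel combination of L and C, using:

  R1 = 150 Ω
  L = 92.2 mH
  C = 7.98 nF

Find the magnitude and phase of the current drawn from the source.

Step 1 — Angular frequency: ω = 2π·f = 2π·51.8 = 325.5 rad/s.
Step 2 — Component impedances:
  R1: Z = R = 150 Ω
  L: Z = jωL = j·325.5·0.0922 = 0 + j30.01 Ω
  C: Z = 1/(jωC) = -j/(ω·C) = 0 - j3.85e+05 Ω
Step 3 — Parallel branch: L || C = 1/(1/L + 1/C) = 0 + j30.01 Ω.
Step 4 — Series with R1: Z_total = R1 + (L || C) = 150 + j30.01 Ω = 153∠11.3° Ω.
Step 5 — Source phasor: V = 183∠-34.5° V = 150.8 - j103.7 V.
Step 6 — Ohm's law: I = V / Z_total = (150.8 - j103.7) / (150 + j30.01) = 0.8338 - j0.8578 A.
Step 7 — Convert to polar: |I| = 1.196 A, ∠I = -45.8°.

I = 1.196∠-45.8° A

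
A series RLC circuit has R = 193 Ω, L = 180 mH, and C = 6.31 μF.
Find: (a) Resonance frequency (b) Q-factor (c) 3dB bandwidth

Step 1 — Resonance condition Im(Z)=0 gives ω₀ = 1/√(LC).
Step 2 — ω₀ = 1/√(0.18·6.31e-06) = 938.3 rad/s.
Step 3 — f₀ = ω₀/(2π) = 149.3 Hz.
Step 4 — Series Q: Q = ω₀L/R = 938.3·0.18/193 = 0.8751.
Step 5 — 3dB bandwidth: Δω = ω₀/Q = 1072 rad/s; BW = Δω/(2π) = 170.6 Hz.

(a) f₀ = 149.3 Hz  (b) Q = 0.8751  (c) BW = 170.6 Hz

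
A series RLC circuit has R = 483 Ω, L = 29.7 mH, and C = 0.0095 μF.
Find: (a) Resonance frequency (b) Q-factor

Step 1 — Resonance condition Im(Z)=0 gives ω₀ = 1/√(LC).
Step 2 — ω₀ = 1/√(0.0297·9.5e-09) = 5.953e+04 rad/s.
Step 3 — f₀ = ω₀/(2π) = 9475 Hz.
Step 4 — Series Q: Q = ω₀L/R = 5.953e+04·0.0297/483 = 3.661.

(a) f₀ = 9475 Hz  (b) Q = 3.661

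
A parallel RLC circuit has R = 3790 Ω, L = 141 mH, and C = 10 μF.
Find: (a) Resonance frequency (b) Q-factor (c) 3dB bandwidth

Step 1 — Resonance: ω₀ = 1/√(LC) = 1/√(0.141·1e-05) = 842.2 rad/s.
Step 2 — f₀ = ω₀/(2π) = 134 Hz.
Step 3 — Parallel Q: Q = R/(ω₀L) = 3790/(842.2·0.141) = 31.92.
Step 4 — Bandwidth: Δω = ω₀/Q = 26.39 rad/s; BW = Δω/(2π) = 4.199 Hz.

(a) f₀ = 134 Hz  (b) Q = 31.92  (c) BW = 4.199 Hz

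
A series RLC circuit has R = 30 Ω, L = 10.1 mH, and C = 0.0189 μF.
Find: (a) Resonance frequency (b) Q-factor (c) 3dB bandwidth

Step 1 — Resonance condition Im(Z)=0 gives ω₀ = 1/√(LC).
Step 2 — ω₀ = 1/√(0.0101·1.89e-08) = 7.238e+04 rad/s.
Step 3 — f₀ = ω₀/(2π) = 1.152e+04 Hz.
Step 4 — Series Q: Q = ω₀L/R = 7.238e+04·0.0101/30 = 24.37.
Step 5 — 3dB bandwidth: Δω = ω₀/Q = 2970 rad/s; BW = Δω/(2π) = 472.7 Hz.

(a) f₀ = 1.152e+04 Hz  (b) Q = 24.37  (c) BW = 472.7 Hz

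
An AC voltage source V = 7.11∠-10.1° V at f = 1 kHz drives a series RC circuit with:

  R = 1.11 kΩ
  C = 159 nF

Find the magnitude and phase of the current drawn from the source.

Step 1 — Angular frequency: ω = 2π·f = 2π·1000 = 6283 rad/s.
Step 2 — Component impedances:
  R: Z = R = 1110 Ω
  C: Z = 1/(jωC) = -j/(ω·C) = 0 - j1001 Ω
Step 3 — Series combination: Z_total = R + C = 1110 - j1001 Ω = 1495∠-42.0° Ω.
Step 4 — Source phasor: V = 7.11∠-10.1° V = 7 - j1.247 V.
Step 5 — Ohm's law: I = V / Z_total = (7 - j1.247) / (1110 - j1001) = 0.004037 + j0.002517 A.
Step 6 — Convert to polar: |I| = 0.004757 A, ∠I = 31.9°.

I = 0.004757∠31.9° A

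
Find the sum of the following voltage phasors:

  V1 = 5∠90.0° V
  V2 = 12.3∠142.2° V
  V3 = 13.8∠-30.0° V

Step 1 — Convert each phasor to rectangular form:
  V1 = 5·(cos(90.0°) + j·sin(90.0°)) = 0 + j5 V
  V2 = 12.3·(cos(142.2°) + j·sin(142.2°)) = -9.719 + j7.539 V
  V3 = 13.8·(cos(-30.0°) + j·sin(-30.0°)) = 11.95 - j6.9 V
Step 2 — Sum components: V_total = 2.232 + j5.639 V.
Step 3 — Convert to polar: |V_total| = 6.065 V, ∠V_total = 68.4°.

V_total = 6.065∠68.4° V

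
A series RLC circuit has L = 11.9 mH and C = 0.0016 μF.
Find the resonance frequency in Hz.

Step 1 — Resonance condition Im(Z)=0 gives ω₀ = 1/√(LC).
Step 2 — ω₀ = 1/√(0.0119·1.6e-09) = 2.292e+05 rad/s.
Step 3 — f₀ = ω₀/(2π) = 3.647e+04 Hz.

f₀ = 3.647e+04 Hz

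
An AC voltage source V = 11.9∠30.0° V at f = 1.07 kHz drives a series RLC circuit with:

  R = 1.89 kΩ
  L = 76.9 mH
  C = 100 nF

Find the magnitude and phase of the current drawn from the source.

Step 1 — Angular frequency: ω = 2π·f = 2π·1070 = 6723 rad/s.
Step 2 — Component impedances:
  R: Z = R = 1890 Ω
  L: Z = jωL = j·6723·0.0769 = 0 + j517 Ω
  C: Z = 1/(jωC) = -j/(ω·C) = 0 - j1487 Ω
Step 3 — Series combination: Z_total = R + L + C = 1890 - j970.4 Ω = 2125∠-27.2° Ω.
Step 4 — Source phasor: V = 11.9∠30.0° V = 10.31 + j5.95 V.
Step 5 — Ohm's law: I = V / Z_total = (10.31 + j5.95) / (1890 - j970.4) = 0.003036 + j0.004707 A.
Step 6 — Convert to polar: |I| = 0.005601 A, ∠I = 57.2°.

I = 0.005601∠57.2° A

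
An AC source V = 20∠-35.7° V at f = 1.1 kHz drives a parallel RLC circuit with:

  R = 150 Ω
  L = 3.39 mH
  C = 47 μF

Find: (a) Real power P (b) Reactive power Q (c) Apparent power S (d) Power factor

Step 1 — Angular frequency: ω = 2π·f = 2π·1100 = 6912 rad/s.
Step 2 — Component impedances:
  R: Z = R = 150 Ω
  L: Z = jωL = j·6912·0.00339 = 0 + j23.43 Ω
  C: Z = 1/(jωC) = -j/(ω·C) = 0 - j3.078 Ω
Step 3 — Parallel combination: 1/Z_total = 1/R + 1/L + 1/C; Z_total = 0.08369 - j3.542 Ω = 3.543∠-88.6° Ω.
Step 4 — Source phasor: V = 20∠-35.7° V = 16.24 - j11.67 V.
Step 5 — Current: I = V / Z = 3.401 + j4.505 A = 5.645∠52.9° A.
Step 6 — Complex power: S = V·I* = 2.667 - j112.9 VA.
Step 7 — Real power: P = Re(S) = 2.667 W.
Step 8 — Reactive power: Q = Im(S) = -112.9 VAR.
Step 9 — Apparent power: |S| = 112.9 VA.
Step 10 — Power factor: PF = P/|S| = 0.02362 (leading).

(a) P = 2.667 W  (b) Q = -112.9 VAR  (c) S = 112.9 VA  (d) PF = 0.02362 (leading)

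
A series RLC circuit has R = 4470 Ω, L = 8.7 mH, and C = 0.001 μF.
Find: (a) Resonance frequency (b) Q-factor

Step 1 — Resonance condition Im(Z)=0 gives ω₀ = 1/√(LC).
Step 2 — ω₀ = 1/√(0.0087·1e-09) = 3.39e+05 rad/s.
Step 3 — f₀ = ω₀/(2π) = 5.396e+04 Hz.
Step 4 — Series Q: Q = ω₀L/R = 3.39e+05·0.0087/4470 = 0.6599.

(a) f₀ = 5.396e+04 Hz  (b) Q = 0.6599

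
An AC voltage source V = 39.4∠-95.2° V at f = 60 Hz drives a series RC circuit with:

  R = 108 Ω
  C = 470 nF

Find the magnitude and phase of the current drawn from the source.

Step 1 — Angular frequency: ω = 2π·f = 2π·60 = 377 rad/s.
Step 2 — Component impedances:
  R: Z = R = 108 Ω
  C: Z = 1/(jωC) = -j/(ω·C) = 0 - j5644 Ω
Step 3 — Series combination: Z_total = R + C = 108 - j5644 Ω = 5645∠-88.9° Ω.
Step 4 — Source phasor: V = 39.4∠-95.2° V = -3.571 - j39.24 V.
Step 5 — Ohm's law: I = V / Z_total = (-3.571 - j39.24) / (108 - j5644) = 0.006938 - j0.0007655 A.
Step 6 — Convert to polar: |I| = 0.00698 A, ∠I = -6.3°.

I = 0.00698∠-6.3° A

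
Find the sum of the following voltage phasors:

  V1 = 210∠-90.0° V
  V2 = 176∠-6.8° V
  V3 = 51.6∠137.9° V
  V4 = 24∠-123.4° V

Step 1 — Convert each phasor to rectangular form:
  V1 = 210·(cos(-90.0°) + j·sin(-90.0°)) = 0 - j210 V
  V2 = 176·(cos(-6.8°) + j·sin(-6.8°)) = 174.8 - j20.84 V
  V3 = 51.6·(cos(137.9°) + j·sin(137.9°)) = -38.29 + j34.59 V
  V4 = 24·(cos(-123.4°) + j·sin(-123.4°)) = -13.21 - j20.04 V
Step 2 — Sum components: V_total = 123.3 - j216.3 V.
Step 3 — Convert to polar: |V_total| = 248.9 V, ∠V_total = -60.3°.

V_total = 248.9∠-60.3° V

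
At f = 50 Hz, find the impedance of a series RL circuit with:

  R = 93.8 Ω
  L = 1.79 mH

Step 1 — Angular frequency: ω = 2π·f = 2π·50 = 314.2 rad/s.
Step 2 — Component impedances:
  R: Z = R = 93.8 Ω
  L: Z = jωL = j·314.2·0.00179 = 0 + j0.5623 Ω
Step 3 — Series combination: Z_total = R + L = 93.8 + j0.5623 Ω = 93.8∠0.3° Ω.

Z = 93.8 + j0.5623 Ω = 93.8∠0.3° Ω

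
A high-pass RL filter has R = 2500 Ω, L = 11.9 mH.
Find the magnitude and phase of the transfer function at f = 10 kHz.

Step 1 — Angular frequency: ω = 2π·1e+04 = 6.283e+04 rad/s.
Step 2 — Transfer function: H(jω) = jωL/(R + jωL).
Step 3 — Numerator jωL = j·747.7; denominator R + jωL = 2500 + j747.7.
Step 4 — H = 0.0821 + j0.2745.
Step 5 — Magnitude: |H| = 0.2865 (-10.9 dB); phase: φ = 73.3°.

|H| = 0.2865 (-10.9 dB), φ = 73.3°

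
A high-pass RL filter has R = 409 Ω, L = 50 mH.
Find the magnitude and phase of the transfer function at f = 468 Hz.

Step 1 — Angular frequency: ω = 2π·468 = 2941 rad/s.
Step 2 — Transfer function: H(jω) = jωL/(R + jωL).
Step 3 — Numerator jωL = j·147; denominator R + jωL = 409 + j147.
Step 4 — H = 0.1144 + j0.3183.
Step 5 — Magnitude: |H| = 0.3383 (-9.4 dB); phase: φ = 70.2°.

|H| = 0.3383 (-9.4 dB), φ = 70.2°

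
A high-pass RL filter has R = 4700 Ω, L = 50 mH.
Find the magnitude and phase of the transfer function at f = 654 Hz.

Step 1 — Angular frequency: ω = 2π·654 = 4109 rad/s.
Step 2 — Transfer function: H(jω) = jωL/(R + jωL).
Step 3 — Numerator jωL = j·205.5; denominator R + jωL = 4700 + j205.5.
Step 4 — H = 0.001907 + j0.04363.
Step 5 — Magnitude: |H| = 0.04367 (-27.2 dB); phase: φ = 87.5°.

|H| = 0.04367 (-27.2 dB), φ = 87.5°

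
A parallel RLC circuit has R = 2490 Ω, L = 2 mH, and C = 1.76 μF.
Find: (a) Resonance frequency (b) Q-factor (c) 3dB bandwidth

Step 1 — Resonance: ω₀ = 1/√(LC) = 1/√(0.002·1.76e-06) = 1.685e+04 rad/s.
Step 2 — f₀ = ω₀/(2π) = 2683 Hz.
Step 3 — Parallel Q: Q = R/(ω₀L) = 2490/(1.685e+04·0.002) = 73.87.
Step 4 — Bandwidth: Δω = ω₀/Q = 228.2 rad/s; BW = Δω/(2π) = 36.32 Hz.

(a) f₀ = 2683 Hz  (b) Q = 73.87  (c) BW = 36.32 Hz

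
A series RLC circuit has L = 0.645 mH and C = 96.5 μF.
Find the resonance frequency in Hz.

Step 1 — Resonance condition Im(Z)=0 gives ω₀ = 1/√(LC).
Step 2 — ω₀ = 1/√(0.000645·9.65e-05) = 4008 rad/s.
Step 3 — f₀ = ω₀/(2π) = 637.9 Hz.

f₀ = 637.9 Hz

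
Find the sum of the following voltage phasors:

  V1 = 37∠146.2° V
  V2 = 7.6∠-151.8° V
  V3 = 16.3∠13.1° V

Step 1 — Convert each phasor to rectangular form:
  V1 = 37·(cos(146.2°) + j·sin(146.2°)) = -30.75 + j20.58 V
  V2 = 7.6·(cos(-151.8°) + j·sin(-151.8°)) = -6.698 - j3.591 V
  V3 = 16.3·(cos(13.1°) + j·sin(13.1°)) = 15.88 + j3.694 V
Step 2 — Sum components: V_total = -21.57 + j20.69 V.
Step 3 — Convert to polar: |V_total| = 29.88 V, ∠V_total = 136.2°.

V_total = 29.88∠136.2° V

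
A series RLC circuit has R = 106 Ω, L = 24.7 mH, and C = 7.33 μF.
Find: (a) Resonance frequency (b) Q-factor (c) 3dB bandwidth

Step 1 — Resonance: ω₀ = 1/√(LC) = 1/√(0.0247·7.33e-06) = 2350 rad/s.
Step 2 — f₀ = ω₀/(2π) = 374 Hz.
Step 3 — Series Q: Q = ω₀L/R = 2350·0.0247/106 = 0.5476.
Step 4 — Bandwidth: Δω = ω₀/Q = 4291 rad/s; BW = Δω/(2π) = 683 Hz.

(a) f₀ = 374 Hz  (b) Q = 0.5476  (c) BW = 683 Hz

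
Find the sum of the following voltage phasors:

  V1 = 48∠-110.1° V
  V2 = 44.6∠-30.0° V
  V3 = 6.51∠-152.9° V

Step 1 — Convert each phasor to rectangular form:
  V1 = 48·(cos(-110.1°) + j·sin(-110.1°)) = -16.5 - j45.08 V
  V2 = 44.6·(cos(-30.0°) + j·sin(-30.0°)) = 38.62 - j22.3 V
  V3 = 6.51·(cos(-152.9°) + j·sin(-152.9°)) = -5.795 - j2.966 V
Step 2 — Sum components: V_total = 16.33 - j70.34 V.
Step 3 — Convert to polar: |V_total| = 72.21 V, ∠V_total = -76.9°.

V_total = 72.21∠-76.9° V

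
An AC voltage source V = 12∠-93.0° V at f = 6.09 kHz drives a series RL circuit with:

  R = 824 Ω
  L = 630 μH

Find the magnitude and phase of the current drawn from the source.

Step 1 — Angular frequency: ω = 2π·f = 2π·6090 = 3.826e+04 rad/s.
Step 2 — Component impedances:
  R: Z = R = 824 Ω
  L: Z = jωL = j·3.826e+04·0.00063 = 0 + j24.11 Ω
Step 3 — Series combination: Z_total = R + L = 824 + j24.11 Ω = 824.4∠1.7° Ω.
Step 4 — Source phasor: V = 12∠-93.0° V = -0.628 - j11.98 V.
Step 5 — Ohm's law: I = V / Z_total = (-0.628 - j11.98) / (824 + j24.11) = -0.001187 - j0.01451 A.
Step 6 — Convert to polar: |I| = 0.01456 A, ∠I = -94.7°.

I = 0.01456∠-94.7° A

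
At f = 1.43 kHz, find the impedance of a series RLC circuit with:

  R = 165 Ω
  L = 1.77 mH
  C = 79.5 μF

Step 1 — Angular frequency: ω = 2π·f = 2π·1430 = 8985 rad/s.
Step 2 — Component impedances:
  R: Z = R = 165 Ω
  L: Z = jωL = j·8985·0.00177 = 0 + j15.9 Ω
  C: Z = 1/(jωC) = -j/(ω·C) = 0 - j1.4 Ω
Step 3 — Series combination: Z_total = R + L + C = 165 + j14.5 Ω = 165.6∠5.0° Ω.

Z = 165 + j14.5 Ω = 165.6∠5.0° Ω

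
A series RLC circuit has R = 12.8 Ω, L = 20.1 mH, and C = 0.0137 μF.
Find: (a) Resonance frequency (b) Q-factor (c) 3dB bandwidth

Step 1 — Resonance: ω₀ = 1/√(LC) = 1/√(0.0201·1.37e-08) = 6.026e+04 rad/s.
Step 2 — f₀ = ω₀/(2π) = 9591 Hz.
Step 3 — Series Q: Q = ω₀L/R = 6.026e+04·0.0201/12.8 = 94.63.
Step 4 — Bandwidth: Δω = ω₀/Q = 636.8 rad/s; BW = Δω/(2π) = 101.4 Hz.

(a) f₀ = 9591 Hz  (b) Q = 94.63  (c) BW = 101.4 Hz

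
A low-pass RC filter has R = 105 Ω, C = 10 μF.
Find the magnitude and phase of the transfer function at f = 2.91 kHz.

Step 1 — Angular frequency: ω = 2π·2910 = 1.828e+04 rad/s.
Step 2 — Transfer function: H(jω) = 1/(1 + jωRC).
Step 3 — Denominator: 1 + jωRC = 1 + j·1.828e+04·105·1e-05 = 1 + j19.2.
Step 4 — H = 0.002706 - j0.05195.
Step 5 — Magnitude: |H| = 0.05202 (-25.7 dB); phase: φ = -87.0°.

|H| = 0.05202 (-25.7 dB), φ = -87.0°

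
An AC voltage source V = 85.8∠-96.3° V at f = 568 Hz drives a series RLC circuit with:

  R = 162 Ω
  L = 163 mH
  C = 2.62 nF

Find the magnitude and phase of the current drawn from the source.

Step 1 — Angular frequency: ω = 2π·f = 2π·568 = 3569 rad/s.
Step 2 — Component impedances:
  R: Z = R = 162 Ω
  L: Z = jωL = j·3569·0.163 = 0 + j581.7 Ω
  C: Z = 1/(jωC) = -j/(ω·C) = 0 - j1.069e+05 Ω
Step 3 — Series combination: Z_total = R + L + C = 162 - j1.064e+05 Ω = 1.064e+05∠-89.9° Ω.
Step 4 — Source phasor: V = 85.8∠-96.3° V = -9.415 - j85.28 V.
Step 5 — Ohm's law: I = V / Z_total = (-9.415 - j85.28) / (162 - j1.064e+05) = 0.0008016 - j8.974e-05 A.
Step 6 — Convert to polar: |I| = 0.0008066 A, ∠I = -6.4°.

I = 0.0008066∠-6.4° A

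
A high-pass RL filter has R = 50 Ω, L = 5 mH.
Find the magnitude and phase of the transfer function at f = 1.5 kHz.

Step 1 — Angular frequency: ω = 2π·1500 = 9425 rad/s.
Step 2 — Transfer function: H(jω) = jωL/(R + jωL).
Step 3 — Numerator jωL = j·47.12; denominator R + jωL = 50 + j47.12.
Step 4 — H = 0.4704 + j0.4991.
Step 5 — Magnitude: |H| = 0.6859 (-3.3 dB); phase: φ = 46.7°.

|H| = 0.6859 (-3.3 dB), φ = 46.7°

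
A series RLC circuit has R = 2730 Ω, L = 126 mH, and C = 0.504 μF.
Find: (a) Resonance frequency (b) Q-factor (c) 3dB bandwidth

Step 1 — Resonance: ω₀ = 1/√(LC) = 1/√(0.126·5.04e-07) = 3968 rad/s.
Step 2 — f₀ = ω₀/(2π) = 631.6 Hz.
Step 3 — Series Q: Q = ω₀L/R = 3968·0.126/2730 = 0.1832.
Step 4 — Bandwidth: Δω = ω₀/Q = 2.167e+04 rad/s; BW = Δω/(2π) = 3448 Hz.

(a) f₀ = 631.6 Hz  (b) Q = 0.1832  (c) BW = 3448 Hz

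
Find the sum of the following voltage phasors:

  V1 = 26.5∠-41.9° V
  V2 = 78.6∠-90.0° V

Step 1 — Convert each phasor to rectangular form:
  V1 = 26.5·(cos(-41.9°) + j·sin(-41.9°)) = 19.72 - j17.7 V
  V2 = 78.6·(cos(-90.0°) + j·sin(-90.0°)) = 0 - j78.6 V
Step 2 — Sum components: V_total = 19.72 - j96.3 V.
Step 3 — Convert to polar: |V_total| = 98.3 V, ∠V_total = -78.4°.

V_total = 98.3∠-78.4° V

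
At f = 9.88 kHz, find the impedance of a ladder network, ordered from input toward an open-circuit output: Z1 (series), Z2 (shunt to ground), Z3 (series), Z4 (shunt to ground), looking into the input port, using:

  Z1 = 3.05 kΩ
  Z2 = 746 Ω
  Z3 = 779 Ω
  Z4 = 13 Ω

Step 1 — Angular frequency: ω = 2π·f = 2π·9880 = 6.208e+04 rad/s.
Step 2 — Component impedances:
  Z1: Z = R = 3050 Ω
  Z2: Z = R = 746 Ω
  Z3: Z = R = 779 Ω
  Z4: Z = R = 13 Ω
Step 3 — Ladder network (open output): work backward from the far end, alternating series and parallel combinations. Z_in = 3434 Ω = 3434∠0.0° Ω.

Z = 3434 Ω = 3434∠0.0° Ω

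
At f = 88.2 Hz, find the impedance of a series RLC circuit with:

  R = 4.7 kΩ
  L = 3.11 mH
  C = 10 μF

Step 1 — Angular frequency: ω = 2π·f = 2π·88.2 = 554.2 rad/s.
Step 2 — Component impedances:
  R: Z = R = 4700 Ω
  L: Z = jωL = j·554.2·0.00311 = 0 + j1.723 Ω
  C: Z = 1/(jωC) = -j/(ω·C) = 0 - j180.4 Ω
Step 3 — Series combination: Z_total = R + L + C = 4700 - j178.7 Ω = 4703∠-2.2° Ω.

Z = 4700 - j178.7 Ω = 4703∠-2.2° Ω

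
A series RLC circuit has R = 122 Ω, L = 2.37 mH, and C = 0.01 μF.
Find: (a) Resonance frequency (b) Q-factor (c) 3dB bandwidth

Step 1 — Resonance condition Im(Z)=0 gives ω₀ = 1/√(LC).
Step 2 — ω₀ = 1/√(0.00237·1e-08) = 2.054e+05 rad/s.
Step 3 — f₀ = ω₀/(2π) = 3.269e+04 Hz.
Step 4 — Series Q: Q = ω₀L/R = 2.054e+05·0.00237/122 = 3.99.
Step 5 — 3dB bandwidth: Δω = ω₀/Q = 5.148e+04 rad/s; BW = Δω/(2π) = 8193 Hz.

(a) f₀ = 3.269e+04 Hz  (b) Q = 3.99  (c) BW = 8193 Hz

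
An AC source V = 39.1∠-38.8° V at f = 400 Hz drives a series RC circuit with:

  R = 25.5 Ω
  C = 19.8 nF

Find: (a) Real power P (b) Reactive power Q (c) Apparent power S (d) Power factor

Step 1 — Angular frequency: ω = 2π·f = 2π·400 = 2513 rad/s.
Step 2 — Component impedances:
  R: Z = R = 25.5 Ω
  C: Z = 1/(jωC) = -j/(ω·C) = 0 - j2.01e+04 Ω
Step 3 — Series combination: Z_total = R + C = 25.5 - j2.01e+04 Ω = 2.01e+04∠-89.9° Ω.
Step 4 — Source phasor: V = 39.1∠-38.8° V = 30.47 - j24.5 V.
Step 5 — Current: I = V / Z = 0.001221 + j0.001515 A = 0.001946∠51.1° A.
Step 6 — Complex power: S = V·I* = 9.654e-05 - j0.07608 VA.
Step 7 — Real power: P = Re(S) = 9.654e-05 W.
Step 8 — Reactive power: Q = Im(S) = -0.07608 VAR.
Step 9 — Apparent power: |S| = 0.07608 VA.
Step 10 — Power factor: PF = P/|S| = 0.001269 (leading).

(a) P = 9.654e-05 W  (b) Q = -0.07608 VAR  (c) S = 0.07608 VA  (d) PF = 0.001269 (leading)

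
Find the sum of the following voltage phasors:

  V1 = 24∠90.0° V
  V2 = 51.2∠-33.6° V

Step 1 — Convert each phasor to rectangular form:
  V1 = 24·(cos(90.0°) + j·sin(90.0°)) = 0 + j24 V
  V2 = 51.2·(cos(-33.6°) + j·sin(-33.6°)) = 42.65 - j28.33 V
Step 2 — Sum components: V_total = 42.65 - j4.334 V.
Step 3 — Convert to polar: |V_total| = 42.87 V, ∠V_total = -5.8°.

V_total = 42.87∠-5.8° V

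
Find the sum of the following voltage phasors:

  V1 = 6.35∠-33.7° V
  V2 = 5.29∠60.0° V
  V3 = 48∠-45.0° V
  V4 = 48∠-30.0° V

Step 1 — Convert each phasor to rectangular form:
  V1 = 6.35·(cos(-33.7°) + j·sin(-33.7°)) = 5.283 - j3.523 V
  V2 = 5.29·(cos(60.0°) + j·sin(60.0°)) = 2.645 + j4.581 V
  V3 = 48·(cos(-45.0°) + j·sin(-45.0°)) = 33.94 - j33.94 V
  V4 = 48·(cos(-30.0°) + j·sin(-30.0°)) = 41.57 - j24 V
Step 2 — Sum components: V_total = 83.44 - j56.88 V.
Step 3 — Convert to polar: |V_total| = 101 V, ∠V_total = -34.3°.

V_total = 101∠-34.3° V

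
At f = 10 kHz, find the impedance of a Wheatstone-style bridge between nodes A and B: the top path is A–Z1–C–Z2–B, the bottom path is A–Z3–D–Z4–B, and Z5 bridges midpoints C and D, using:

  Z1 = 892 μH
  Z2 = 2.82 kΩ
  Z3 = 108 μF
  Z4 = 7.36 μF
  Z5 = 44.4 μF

Step 1 — Angular frequency: ω = 2π·f = 2π·1e+04 = 6.283e+04 rad/s.
Step 2 — Component impedances:
  Z1: Z = jωL = j·6.283e+04·0.000892 = 0 + j56.05 Ω
  Z2: Z = R = 2820 Ω
  Z3: Z = 1/(jωC) = -j/(ω·C) = 0 - j0.1474 Ω
  Z4: Z = 1/(jωC) = -j/(ω·C) = 0 - j2.162 Ω
  Z5: Z = 1/(jωC) = -j/(ω·C) = 0 - j0.3585 Ω
Step 3 — Bridge requires nodal analysis (the Z5 bridge couples midpoints C and D, so the two paths cannot be reduced to a simple series/parallel combination). Setting node B to ground and injecting 1 A at node A, the 3-node admittance system at A, C, D solves to V_A = Z_AB = 0.001657 - j2.31 Ω = 2.31∠-90.0° Ω.

Z = 0.001657 - j2.31 Ω = 2.31∠-90.0° Ω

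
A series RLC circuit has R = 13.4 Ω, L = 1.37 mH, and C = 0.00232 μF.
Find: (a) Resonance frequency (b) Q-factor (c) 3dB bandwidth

Step 1 — Resonance: ω₀ = 1/√(LC) = 1/√(0.00137·2.32e-09) = 5.609e+05 rad/s.
Step 2 — f₀ = ω₀/(2π) = 8.927e+04 Hz.
Step 3 — Series Q: Q = ω₀L/R = 5.609e+05·0.00137/13.4 = 57.35.
Step 4 — Bandwidth: Δω = ω₀/Q = 9781 rad/s; BW = Δω/(2π) = 1557 Hz.

(a) f₀ = 8.927e+04 Hz  (b) Q = 57.35  (c) BW = 1557 Hz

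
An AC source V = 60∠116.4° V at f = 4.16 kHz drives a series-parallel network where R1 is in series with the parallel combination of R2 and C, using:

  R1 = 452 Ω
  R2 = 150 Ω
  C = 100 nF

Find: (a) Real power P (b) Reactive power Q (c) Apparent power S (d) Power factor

Step 1 — Angular frequency: ω = 2π·f = 2π·4160 = 2.614e+04 rad/s.
Step 2 — Component impedances:
  R1: Z = R = 452 Ω
  R2: Z = R = 150 Ω
  C: Z = 1/(jωC) = -j/(ω·C) = 0 - j382.6 Ω
Step 3 — Parallel branch: R2 || C = 1/(1/R2 + 1/C) = 130 - j50.97 Ω.
Step 4 — Series with R1: Z_total = R1 + (R2 || C) = 582 - j50.97 Ω = 584.2∠-5.0° Ω.
Step 5 — Source phasor: V = 60∠116.4° V = -26.68 + j53.74 V.
Step 6 — Current: I = V / Z = -0.05351 + j0.08765 A = 0.1027∠121.4° A.
Step 7 — Complex power: S = V·I* = 6.138 - j0.5376 VA.
Step 8 — Real power: P = Re(S) = 6.138 W.
Step 9 — Reactive power: Q = Im(S) = -0.5376 VAR.
Step 10 — Apparent power: |S| = 6.162 VA.
Step 11 — Power factor: PF = P/|S| = 0.9962 (leading).

(a) P = 6.138 W  (b) Q = -0.5376 VAR  (c) S = 6.162 VA  (d) PF = 0.9962 (leading)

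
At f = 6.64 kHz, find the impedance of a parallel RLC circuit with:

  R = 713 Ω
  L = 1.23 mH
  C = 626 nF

Step 1 — Angular frequency: ω = 2π·f = 2π·6640 = 4.172e+04 rad/s.
Step 2 — Component impedances:
  R: Z = R = 713 Ω
  L: Z = jωL = j·4.172e+04·0.00123 = 0 + j51.32 Ω
  C: Z = 1/(jωC) = -j/(ω·C) = 0 - j38.29 Ω
Step 3 — Parallel combination: 1/Z_total = 1/R + 1/L + 1/C; Z_total = 30.54 - j144.4 Ω = 147.6∠-78.1° Ω.

Z = 30.54 - j144.4 Ω = 147.6∠-78.1° Ω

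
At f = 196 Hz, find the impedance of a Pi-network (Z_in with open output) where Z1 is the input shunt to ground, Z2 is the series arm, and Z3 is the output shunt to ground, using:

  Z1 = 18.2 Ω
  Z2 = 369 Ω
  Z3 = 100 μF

Step 1 — Angular frequency: ω = 2π·f = 2π·196 = 1232 rad/s.
Step 2 — Component impedances:
  Z1: Z = R = 18.2 Ω
  Z2: Z = R = 369 Ω
  Z3: Z = 1/(jωC) = -j/(ω·C) = 0 - j8.12 Ω
Step 3 — With open output, the series arm Z2 and the output shunt Z3 appear in series to ground: Z2 + Z3 = 369 - j8.12 Ω.
Step 4 — Parallel with input shunt Z1: Z_in = Z1 || (Z2 + Z3) = 17.34 - j0.01793 Ω = 17.34∠-0.1° Ω.

Z = 17.34 - j0.01793 Ω = 17.34∠-0.1° Ω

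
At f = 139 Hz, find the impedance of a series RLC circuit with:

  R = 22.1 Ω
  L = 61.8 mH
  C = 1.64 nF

Step 1 — Angular frequency: ω = 2π·f = 2π·139 = 873.4 rad/s.
Step 2 — Component impedances:
  R: Z = R = 22.1 Ω
  L: Z = jωL = j·873.4·0.0618 = 0 + j53.97 Ω
  C: Z = 1/(jωC) = -j/(ω·C) = 0 - j6.982e+05 Ω
Step 3 — Series combination: Z_total = R + L + C = 22.1 - j6.981e+05 Ω = 6.981e+05∠-90.0° Ω.

Z = 22.1 - j6.981e+05 Ω = 6.981e+05∠-90.0° Ω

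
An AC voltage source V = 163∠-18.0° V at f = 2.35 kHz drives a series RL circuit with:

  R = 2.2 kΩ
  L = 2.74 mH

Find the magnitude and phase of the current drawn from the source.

Step 1 — Angular frequency: ω = 2π·f = 2π·2350 = 1.477e+04 rad/s.
Step 2 — Component impedances:
  R: Z = R = 2200 Ω
  L: Z = jωL = j·1.477e+04·0.00274 = 0 + j40.46 Ω
Step 3 — Series combination: Z_total = R + L = 2200 + j40.46 Ω = 2200∠1.1° Ω.
Step 4 — Source phasor: V = 163∠-18.0° V = 155 - j50.37 V.
Step 5 — Ohm's law: I = V / Z_total = (155 - j50.37) / (2200 + j40.46) = 0.07002 - j0.02418 A.
Step 6 — Convert to polar: |I| = 0.07408 A, ∠I = -19.1°.

I = 0.07408∠-19.1° A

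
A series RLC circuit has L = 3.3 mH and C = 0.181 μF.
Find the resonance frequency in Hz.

Step 1 — Resonance condition Im(Z)=0 gives ω₀ = 1/√(LC).
Step 2 — ω₀ = 1/√(0.0033·1.81e-07) = 4.092e+04 rad/s.
Step 3 — f₀ = ω₀/(2π) = 6512 Hz.

f₀ = 6512 Hz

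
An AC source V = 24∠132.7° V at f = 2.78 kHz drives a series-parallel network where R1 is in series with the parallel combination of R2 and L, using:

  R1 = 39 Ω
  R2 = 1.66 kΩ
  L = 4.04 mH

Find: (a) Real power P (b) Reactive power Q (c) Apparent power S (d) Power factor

Step 1 — Angular frequency: ω = 2π·f = 2π·2780 = 1.747e+04 rad/s.
Step 2 — Component impedances:
  R1: Z = R = 39 Ω
  R2: Z = R = 1660 Ω
  L: Z = jωL = j·1.747e+04·0.00404 = 0 + j70.57 Ω
Step 3 — Parallel branch: R2 || L = 1/(1/R2 + 1/L) = 2.994 + j70.44 Ω.
Step 4 — Series with R1: Z_total = R1 + (R2 || L) = 41.99 + j70.44 Ω = 82.01∠59.2° Ω.
Step 5 — Source phasor: V = 24∠132.7° V = -16.28 + j17.64 V.
Step 6 — Current: I = V / Z = 0.08311 + j0.2806 A = 0.2927∠73.5° A.
Step 7 — Complex power: S = V·I* = 3.597 + j6.033 VA.
Step 8 — Real power: P = Re(S) = 3.597 W.
Step 9 — Reactive power: Q = Im(S) = 6.033 VAR.
Step 10 — Apparent power: |S| = 7.024 VA.
Step 11 — Power factor: PF = P/|S| = 0.5121 (lagging).

(a) P = 3.597 W  (b) Q = 6.033 VAR  (c) S = 7.024 VA  (d) PF = 0.5121 (lagging)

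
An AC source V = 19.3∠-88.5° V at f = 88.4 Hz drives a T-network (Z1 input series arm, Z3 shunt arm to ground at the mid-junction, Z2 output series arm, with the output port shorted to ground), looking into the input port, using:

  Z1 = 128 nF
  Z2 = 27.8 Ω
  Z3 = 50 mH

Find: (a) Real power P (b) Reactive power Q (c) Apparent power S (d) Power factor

Step 1 — Angular frequency: ω = 2π·f = 2π·88.4 = 555.4 rad/s.
Step 2 — Component impedances:
  Z1: Z = 1/(jωC) = -j/(ω·C) = 0 - j1.407e+04 Ω
  Z2: Z = R = 27.8 Ω
  Z3: Z = jωL = j·555.4·0.05 = 0 + j27.77 Ω
Step 3 — With the output port shorted to ground, the output series arm Z2 runs from the junction to ground; the shunt arm Z3 also runs from the junction to ground. They appear in parallel: Z3 || Z2 = 13.89 + j13.9 Ω.
Step 4 — Series with input arm Z1: Z_in = Z1 + (Z3 || Z2) = 13.89 - j1.405e+04 Ω = 1.405e+04∠-89.9° Ω.
Step 5 — Source phasor: V = 19.3∠-88.5° V = 0.5052 - j19.29 V.
Step 6 — Current: I = V / Z = 0.001373 + j3.46e-05 A = 0.001373∠1.4° A.
Step 7 — Complex power: S = V·I* = 2.62e-05 - j0.02651 VA.
Step 8 — Real power: P = Re(S) = 2.62e-05 W.
Step 9 — Reactive power: Q = Im(S) = -0.02651 VAR.
Step 10 — Apparent power: |S| = 0.02651 VA.
Step 11 — Power factor: PF = P/|S| = 0.0009882 (leading).

(a) P = 2.62e-05 W  (b) Q = -0.02651 VAR  (c) S = 0.02651 VA  (d) PF = 0.0009882 (leading)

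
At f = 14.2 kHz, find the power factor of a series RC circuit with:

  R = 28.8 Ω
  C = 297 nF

Step 1 — Angular frequency: ω = 2π·f = 2π·1.42e+04 = 8.922e+04 rad/s.
Step 2 — Component impedances:
  R: Z = R = 28.8 Ω
  C: Z = 1/(jωC) = -j/(ω·C) = 0 - j37.74 Ω
Step 3 — Series combination: Z_total = R + C = 28.8 - j37.74 Ω = 47.47∠-52.7° Ω.
Step 4 — Power factor: PF = cos(φ) = Re(Z)/|Z| = 28.8/47.47 = 0.6067.
Step 5 — Type: Im(Z) = -37.74 ⇒ leading (phase φ = -52.7°).

PF = 0.6067 (leading, φ = -52.7°)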